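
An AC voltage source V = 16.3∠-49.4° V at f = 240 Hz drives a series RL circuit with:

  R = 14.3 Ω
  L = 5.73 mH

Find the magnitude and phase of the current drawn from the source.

Step 1 — Angular frequency: ω = 2π·f = 2π·240 = 1508 rad/s.
Step 2 — Component impedances:
  R: Z = R = 14.3 Ω
  L: Z = jωL = j·1508·0.00573 = 0 + j8.641 Ω
Step 3 — Series combination: Z_total = R + L = 14.3 + j8.641 Ω = 16.71∠31.1° Ω.
Step 4 — Source phasor: V = 16.3∠-49.4° V = 10.61 - j12.38 V.
Step 5 — Ohm's law: I = V / Z_total = (10.61 - j12.38) / (14.3 + j8.641) = 0.1603 - j0.9623 A.
Step 6 — Convert to polar: |I| = 0.9756 A, ∠I = -80.5°.

I = 0.9756∠-80.5° A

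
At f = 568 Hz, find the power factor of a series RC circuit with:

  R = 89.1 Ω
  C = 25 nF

Step 1 — Angular frequency: ω = 2π·f = 2π·568 = 3569 rad/s.
Step 2 — Component impedances:
  R: Z = R = 89.1 Ω
  C: Z = 1/(jωC) = -j/(ω·C) = 0 - j1.121e+04 Ω
Step 3 — Series combination: Z_total = R + C = 89.1 - j1.121e+04 Ω = 1.121e+04∠-89.5° Ω.
Step 4 — Power factor: PF = cos(φ) = Re(Z)/|Z| = 89.1/11208.4 = 0.007949.
Step 5 — Type: Im(Z) = -1.121e+04 ⇒ leading (phase φ = -89.5°).

PF = 0.007949 (leading, φ = -89.5°)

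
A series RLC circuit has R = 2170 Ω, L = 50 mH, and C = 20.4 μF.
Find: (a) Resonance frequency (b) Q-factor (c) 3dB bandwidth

Step 1 — Resonance condition Im(Z)=0 gives ω₀ = 1/√(LC).
Step 2 — ω₀ = 1/√(0.05·2.04e-05) = 990.1 rad/s.
Step 3 — f₀ = ω₀/(2π) = 157.6 Hz.
Step 4 — Series Q: Q = ω₀L/R = 990.1·0.05/2170 = 0.02281.
Step 5 — 3dB bandwidth: Δω = ω₀/Q = 4.34e+04 rad/s; BW = Δω/(2π) = 6907 Hz.

(a) f₀ = 157.6 Hz  (b) Q = 0.02281  (c) BW = 6907 Hz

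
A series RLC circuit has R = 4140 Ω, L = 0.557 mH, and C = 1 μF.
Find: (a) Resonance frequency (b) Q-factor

Step 1 — Resonance condition Im(Z)=0 gives ω₀ = 1/√(LC).
Step 2 — ω₀ = 1/√(0.000557·1e-06) = 4.237e+04 rad/s.
Step 3 — f₀ = ω₀/(2π) = 6744 Hz.
Step 4 — Series Q: Q = ω₀L/R = 4.237e+04·0.000557/4140 = 0.005701.

(a) f₀ = 6744 Hz  (b) Q = 0.005701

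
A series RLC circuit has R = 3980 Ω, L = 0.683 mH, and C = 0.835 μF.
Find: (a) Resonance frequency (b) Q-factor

Step 1 — Resonance condition Im(Z)=0 gives ω₀ = 1/√(LC).
Step 2 — ω₀ = 1/√(0.000683·8.35e-07) = 4.187e+04 rad/s.
Step 3 — f₀ = ω₀/(2π) = 6664 Hz.
Step 4 — Series Q: Q = ω₀L/R = 4.187e+04·0.000683/3980 = 0.007186.

(a) f₀ = 6664 Hz  (b) Q = 0.007186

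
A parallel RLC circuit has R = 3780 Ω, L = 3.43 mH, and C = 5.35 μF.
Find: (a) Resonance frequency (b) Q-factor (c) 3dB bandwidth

Step 1 — Resonance: ω₀ = 1/√(LC) = 1/√(0.00343·5.35e-06) = 7382 rad/s.
Step 2 — f₀ = ω₀/(2π) = 1175 Hz.
Step 3 — Parallel Q: Q = R/(ω₀L) = 3780/(7382·0.00343) = 149.3.
Step 4 — Bandwidth: Δω = ω₀/Q = 49.45 rad/s; BW = Δω/(2π) = 7.87 Hz.

(a) f₀ = 1175 Hz  (b) Q = 149.3  (c) BW = 7.87 Hz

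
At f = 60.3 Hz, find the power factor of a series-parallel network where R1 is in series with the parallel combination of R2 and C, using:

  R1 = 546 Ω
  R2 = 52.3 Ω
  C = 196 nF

Step 1 — Angular frequency: ω = 2π·f = 2π·60.3 = 378.9 rad/s.
Step 2 — Component impedances:
  R1: Z = R = 546 Ω
  R2: Z = R = 52.3 Ω
  C: Z = 1/(jωC) = -j/(ω·C) = 0 - j1.347e+04 Ω
Step 3 — Parallel branch: R2 || C = 1/(1/R2 + 1/C) = 52.3 - j0.2031 Ω.
Step 4 — Series with R1: Z_total = R1 + (R2 || C) = 598.3 - j0.2031 Ω = 598.3∠-0.0° Ω.
Step 5 — Power factor: PF = cos(φ) = Re(Z)/|Z| = 598.3/598.3 = 1.
Step 6 — Type: Im(Z) = -0.2031 ⇒ leading (phase φ = -0.0°).

PF = 1 (leading, φ = -0.0°)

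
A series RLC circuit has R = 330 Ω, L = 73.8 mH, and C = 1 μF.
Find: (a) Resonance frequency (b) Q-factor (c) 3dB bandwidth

Step 1 — Resonance: ω₀ = 1/√(LC) = 1/√(0.0738·1e-06) = 3681 rad/s.
Step 2 — f₀ = ω₀/(2π) = 585.9 Hz.
Step 3 — Series Q: Q = ω₀L/R = 3681·0.0738/330 = 0.8232.
Step 4 — Bandwidth: Δω = ω₀/Q = 4472 rad/s; BW = Δω/(2π) = 711.7 Hz.

(a) f₀ = 585.9 Hz  (b) Q = 0.8232  (c) BW = 711.7 Hz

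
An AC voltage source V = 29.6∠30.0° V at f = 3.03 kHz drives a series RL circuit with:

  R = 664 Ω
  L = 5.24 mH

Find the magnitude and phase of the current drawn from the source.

Step 1 — Angular frequency: ω = 2π·f = 2π·3030 = 1.904e+04 rad/s.
Step 2 — Component impedances:
  R: Z = R = 664 Ω
  L: Z = jωL = j·1.904e+04·0.00524 = 0 + j99.76 Ω
Step 3 — Series combination: Z_total = R + L = 664 + j99.76 Ω = 671.5∠8.5° Ω.
Step 4 — Source phasor: V = 29.6∠30.0° V = 25.63 + j14.8 V.
Step 5 — Ohm's law: I = V / Z_total = (25.63 + j14.8) / (664 + j99.76) = 0.04103 + j0.01613 A.
Step 6 — Convert to polar: |I| = 0.04408 A, ∠I = 21.5°.

I = 0.04408∠21.5° A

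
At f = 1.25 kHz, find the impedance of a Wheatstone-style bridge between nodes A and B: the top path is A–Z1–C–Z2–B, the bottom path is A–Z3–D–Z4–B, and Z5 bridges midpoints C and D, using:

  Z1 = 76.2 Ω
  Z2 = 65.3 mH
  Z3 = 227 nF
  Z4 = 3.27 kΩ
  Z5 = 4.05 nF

Step 1 — Angular frequency: ω = 2π·f = 2π·1250 = 7854 rad/s.
Step 2 — Component impedances:
  Z1: Z = R = 76.2 Ω
  Z2: Z = jωL = j·7854·0.0653 = 0 + j512.9 Ω
  Z3: Z = 1/(jωC) = -j/(ω·C) = 0 - j560.9 Ω
  Z4: Z = R = 3270 Ω
  Z5: Z = 1/(jωC) = -j/(ω·C) = 0 - j3.144e+04 Ω
Step 3 — Bridge requires nodal analysis (the Z5 bridge couples midpoints C and D, so the two paths cannot be reduced to a simple series/parallel combination). Setting node B to ground and injecting 1 A at node A, the 3-node admittance system at A, C, D solves to V_A = Z_AB = 153.4 + j490.6 Ω = 514∠72.6° Ω.

Z = 153.4 + j490.6 Ω = 514∠72.6° Ω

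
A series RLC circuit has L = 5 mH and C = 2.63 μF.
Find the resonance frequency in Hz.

Step 1 — Resonance condition Im(Z)=0 gives ω₀ = 1/√(LC).
Step 2 — ω₀ = 1/√(0.005·2.63e-06) = 8720 rad/s.
Step 3 — f₀ = ω₀/(2π) = 1388 Hz.

f₀ = 1388 Hz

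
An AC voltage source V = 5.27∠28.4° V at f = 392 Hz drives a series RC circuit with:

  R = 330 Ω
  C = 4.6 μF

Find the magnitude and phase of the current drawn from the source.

Step 1 — Angular frequency: ω = 2π·f = 2π·392 = 2463 rad/s.
Step 2 — Component impedances:
  R: Z = R = 330 Ω
  C: Z = 1/(jωC) = -j/(ω·C) = 0 - j88.26 Ω
Step 3 — Series combination: Z_total = R + C = 330 - j88.26 Ω = 341.6∠-15.0° Ω.
Step 4 — Source phasor: V = 5.27∠28.4° V = 4.636 + j2.507 V.
Step 5 — Ohm's law: I = V / Z_total = (4.636 + j2.507) / (330 - j88.26) = 0.01121 + j0.01059 A.
Step 6 — Convert to polar: |I| = 0.01543 A, ∠I = 43.4°.

I = 0.01543∠43.4° A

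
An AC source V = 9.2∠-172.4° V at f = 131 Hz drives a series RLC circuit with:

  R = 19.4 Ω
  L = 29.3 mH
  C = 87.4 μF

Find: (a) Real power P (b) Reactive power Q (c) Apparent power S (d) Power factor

Step 1 — Angular frequency: ω = 2π·f = 2π·131 = 823.1 rad/s.
Step 2 — Component impedances:
  R: Z = R = 19.4 Ω
  L: Z = jωL = j·823.1·0.0293 = 0 + j24.12 Ω
  C: Z = 1/(jωC) = -j/(ω·C) = 0 - j13.9 Ω
Step 3 — Series combination: Z_total = R + L + C = 19.4 + j10.22 Ω = 21.93∠27.8° Ω.
Step 4 — Source phasor: V = 9.2∠-172.4° V = -9.119 - j1.217 V.
Step 5 — Current: I = V / Z = -0.3939 + j0.1447 A = 0.4196∠159.8° A.
Step 6 — Complex power: S = V·I* = 3.416 + j1.799 VA.
Step 7 — Real power: P = Re(S) = 3.416 W.
Step 8 — Reactive power: Q = Im(S) = 1.799 VAR.
Step 9 — Apparent power: |S| = 3.86 VA.
Step 10 — Power factor: PF = P/|S| = 0.8848 (lagging).

(a) P = 3.416 W  (b) Q = 1.799 VAR  (c) S = 3.86 VA  (d) PF = 0.8848 (lagging)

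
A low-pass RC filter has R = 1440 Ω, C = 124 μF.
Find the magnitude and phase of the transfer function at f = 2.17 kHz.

Step 1 — Angular frequency: ω = 2π·2170 = 1.363e+04 rad/s.
Step 2 — Transfer function: H(jω) = 1/(1 + jωRC).
Step 3 — Denominator: 1 + jωRC = 1 + j·1.363e+04·1440·0.000124 = 1 + j2435.
Step 4 — H = 1.687e-07 - j0.0004107.
Step 5 — Magnitude: |H| = 0.0004107 (-67.7 dB); phase: φ = -90.0°.

|H| = 0.0004107 (-67.7 dB), φ = -90.0°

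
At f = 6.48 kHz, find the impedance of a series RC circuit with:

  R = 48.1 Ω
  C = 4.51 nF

Step 1 — Angular frequency: ω = 2π·f = 2π·6480 = 4.072e+04 rad/s.
Step 2 — Component impedances:
  R: Z = R = 48.1 Ω
  C: Z = 1/(jωC) = -j/(ω·C) = 0 - j5446 Ω
Step 3 — Series combination: Z_total = R + C = 48.1 - j5446 Ω = 5446∠-89.5° Ω.

Z = 48.1 - j5446 Ω = 5446∠-89.5° Ω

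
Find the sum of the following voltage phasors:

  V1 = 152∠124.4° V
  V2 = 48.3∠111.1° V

Step 1 — Convert each phasor to rectangular form:
  V1 = 152·(cos(124.4°) + j·sin(124.4°)) = -85.87 + j125.4 V
  V2 = 48.3·(cos(111.1°) + j·sin(111.1°)) = -17.39 + j45.06 V
Step 2 — Sum components: V_total = -103.3 + j170.5 V.
Step 3 — Convert to polar: |V_total| = 199.3 V, ∠V_total = 121.2°.

V_total = 199.3∠121.2° V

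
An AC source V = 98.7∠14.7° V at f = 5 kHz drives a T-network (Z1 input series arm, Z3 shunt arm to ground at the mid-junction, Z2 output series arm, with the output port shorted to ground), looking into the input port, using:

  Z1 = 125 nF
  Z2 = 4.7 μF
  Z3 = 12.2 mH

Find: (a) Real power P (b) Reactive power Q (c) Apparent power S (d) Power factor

Step 1 — Angular frequency: ω = 2π·f = 2π·5000 = 3.142e+04 rad/s.
Step 2 — Component impedances:
  Z1: Z = 1/(jωC) = -j/(ω·C) = 0 - j254.6 Ω
  Z2: Z = 1/(jωC) = -j/(ω·C) = 0 - j6.773 Ω
  Z3: Z = jωL = j·3.142e+04·0.0122 = 0 + j383.3 Ω
Step 3 — With the output port shorted to ground, the output series arm Z2 runs from the junction to ground; the shunt arm Z3 also runs from the junction to ground. They appear in parallel: Z3 || Z2 = 0 - j6.894 Ω.
Step 4 — Series with input arm Z1: Z_in = Z1 + (Z3 || Z2) = 0 - j261.5 Ω = 261.5∠-90.0° Ω.
Step 5 — Source phasor: V = 98.7∠14.7° V = 95.47 + j25.05 V.
Step 6 — Current: I = V / Z = -0.09576 + j0.365 A = 0.3774∠104.7° A.
Step 7 — Complex power: S = V·I* = 0 - j37.25 VA.
Step 8 — Real power: P = Re(S) = 0 W.
Step 9 — Reactive power: Q = Im(S) = -37.25 VAR.
Step 10 — Apparent power: |S| = 37.25 VA.
Step 11 — Power factor: PF = P/|S| = 0 (leading).

(a) P = 0 W  (b) Q = -37.25 VAR  (c) S = 37.25 VA  (d) PF = 0 (leading)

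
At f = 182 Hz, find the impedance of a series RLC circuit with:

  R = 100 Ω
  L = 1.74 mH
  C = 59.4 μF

Step 1 — Angular frequency: ω = 2π·f = 2π·182 = 1144 rad/s.
Step 2 — Component impedances:
  R: Z = R = 100 Ω
  L: Z = jωL = j·1144·0.00174 = 0 + j1.99 Ω
  C: Z = 1/(jωC) = -j/(ω·C) = 0 - j14.72 Ω
Step 3 — Series combination: Z_total = R + L + C = 100 - j12.73 Ω = 100.8∠-7.3° Ω.

Z = 100 - j12.73 Ω = 100.8∠-7.3° Ω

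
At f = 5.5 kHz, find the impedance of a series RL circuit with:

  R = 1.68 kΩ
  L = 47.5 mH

Step 1 — Angular frequency: ω = 2π·f = 2π·5500 = 3.456e+04 rad/s.
Step 2 — Component impedances:
  R: Z = R = 1680 Ω
  L: Z = jωL = j·3.456e+04·0.0475 = 0 + j1641 Ω
Step 3 — Series combination: Z_total = R + L = 1680 + j1641 Ω = 2349∠44.3° Ω.

Z = 1680 + j1641 Ω = 2349∠44.3° Ω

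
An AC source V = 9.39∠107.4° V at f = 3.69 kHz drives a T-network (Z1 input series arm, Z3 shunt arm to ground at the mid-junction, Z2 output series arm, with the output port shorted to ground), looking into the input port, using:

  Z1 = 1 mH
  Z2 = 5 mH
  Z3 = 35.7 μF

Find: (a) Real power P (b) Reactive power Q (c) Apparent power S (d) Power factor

Step 1 — Angular frequency: ω = 2π·f = 2π·3690 = 2.318e+04 rad/s.
Step 2 — Component impedances:
  Z1: Z = jωL = j·2.318e+04·0.001 = 0 + j23.18 Ω
  Z2: Z = jωL = j·2.318e+04·0.005 = 0 + j115.9 Ω
  Z3: Z = 1/(jωC) = -j/(ω·C) = 0 - j1.208 Ω
Step 3 — With the output port shorted to ground, the output series arm Z2 runs from the junction to ground; the shunt arm Z3 also runs from the junction to ground. They appear in parallel: Z3 || Z2 = 0 - j1.221 Ω.
Step 4 — Series with input arm Z1: Z_in = Z1 + (Z3 || Z2) = 0 + j21.96 Ω = 21.96∠90.0° Ω.
Step 5 — Source phasor: V = 9.39∠107.4° V = -2.808 + j8.96 V.
Step 6 — Current: I = V / Z = 0.408 + j0.1278 A = 0.4275∠17.4° A.
Step 7 — Complex power: S = V·I* = 0 + j4.014 VA.
Step 8 — Real power: P = Re(S) = 0 W.
Step 9 — Reactive power: Q = Im(S) = 4.014 VAR.
Step 10 — Apparent power: |S| = 4.014 VA.
Step 11 — Power factor: PF = P/|S| = 0 (lagging).

(a) P = 0 W  (b) Q = 4.014 VAR  (c) S = 4.014 VA  (d) PF = 0 (lagging)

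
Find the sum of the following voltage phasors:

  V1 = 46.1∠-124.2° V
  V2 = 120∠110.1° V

Step 1 — Convert each phasor to rectangular form:
  V1 = 46.1·(cos(-124.2°) + j·sin(-124.2°)) = -25.91 - j38.13 V
  V2 = 120·(cos(110.1°) + j·sin(110.1°)) = -41.24 + j112.7 V
Step 2 — Sum components: V_total = -67.15 + j74.56 V.
Step 3 — Convert to polar: |V_total| = 100.3 V, ∠V_total = 132.0°.

V_total = 100.3∠132.0° V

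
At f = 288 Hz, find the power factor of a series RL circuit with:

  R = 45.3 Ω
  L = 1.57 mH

Step 1 — Angular frequency: ω = 2π·f = 2π·288 = 1810 rad/s.
Step 2 — Component impedances:
  R: Z = R = 45.3 Ω
  L: Z = jωL = j·1810·0.00157 = 0 + j2.841 Ω
Step 3 — Series combination: Z_total = R + L = 45.3 + j2.841 Ω = 45.39∠3.6° Ω.
Step 4 — Power factor: PF = cos(φ) = Re(Z)/|Z| = 45.3/45.39 = 0.998.
Step 5 — Type: Im(Z) = 2.841 ⇒ lagging (phase φ = 3.6°).

PF = 0.998 (lagging, φ = 3.6°)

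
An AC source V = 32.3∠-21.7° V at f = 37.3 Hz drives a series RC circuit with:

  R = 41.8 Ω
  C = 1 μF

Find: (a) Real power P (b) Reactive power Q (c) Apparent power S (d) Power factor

Step 1 — Angular frequency: ω = 2π·f = 2π·37.3 = 234.4 rad/s.
Step 2 — Component impedances:
  R: Z = R = 41.8 Ω
  C: Z = 1/(jωC) = -j/(ω·C) = 0 - j4267 Ω
Step 3 — Series combination: Z_total = R + C = 41.8 - j4267 Ω = 4267∠-89.4° Ω.
Step 4 — Source phasor: V = 32.3∠-21.7° V = 30.01 - j11.94 V.
Step 5 — Current: I = V / Z = 0.002868 + j0.007005 A = 0.00757∠67.7° A.
Step 6 — Complex power: S = V·I* = 0.002395 - j0.2445 VA.
Step 7 — Real power: P = Re(S) = 0.002395 W.
Step 8 — Reactive power: Q = Im(S) = -0.2445 VAR.
Step 9 — Apparent power: |S| = 0.2445 VA.
Step 10 — Power factor: PF = P/|S| = 0.009796 (leading).

(a) P = 0.002395 W  (b) Q = -0.2445 VAR  (c) S = 0.2445 VA  (d) PF = 0.009796 (leading)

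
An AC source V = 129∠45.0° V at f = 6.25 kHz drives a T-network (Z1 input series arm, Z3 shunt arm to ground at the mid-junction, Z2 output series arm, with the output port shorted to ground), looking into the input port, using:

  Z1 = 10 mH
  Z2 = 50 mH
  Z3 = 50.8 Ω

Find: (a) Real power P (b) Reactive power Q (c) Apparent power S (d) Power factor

Step 1 — Angular frequency: ω = 2π·f = 2π·6250 = 3.927e+04 rad/s.
Step 2 — Component impedances:
  Z1: Z = jωL = j·3.927e+04·0.01 = 0 + j392.7 Ω
  Z2: Z = jωL = j·3.927e+04·0.05 = 0 + j1963 Ω
  Z3: Z = R = 50.8 Ω
Step 3 — With the output port shorted to ground, the output series arm Z2 runs from the junction to ground; the shunt arm Z3 also runs from the junction to ground. They appear in parallel: Z3 || Z2 = 50.77 + j1.313 Ω.
Step 4 — Series with input arm Z1: Z_in = Z1 + (Z3 || Z2) = 50.77 + j394 Ω = 397.3∠82.7° Ω.
Step 5 — Source phasor: V = 129∠45.0° V = 91.22 + j91.22 V.
Step 6 — Current: I = V / Z = 0.2571 - j0.1984 A = 0.3247∠-37.7° A.
Step 7 — Complex power: S = V·I* = 5.353 + j41.55 VA.
Step 8 — Real power: P = Re(S) = 5.353 W.
Step 9 — Reactive power: Q = Im(S) = 41.55 VAR.
Step 10 — Apparent power: |S| = 41.89 VA.
Step 11 — Power factor: PF = P/|S| = 0.1278 (lagging).

(a) P = 5.353 W  (b) Q = 41.55 VAR  (c) S = 41.89 VA  (d) PF = 0.1278 (lagging)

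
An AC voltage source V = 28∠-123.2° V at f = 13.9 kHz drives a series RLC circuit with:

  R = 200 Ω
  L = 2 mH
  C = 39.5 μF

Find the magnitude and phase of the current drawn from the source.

Step 1 — Angular frequency: ω = 2π·f = 2π·1.39e+04 = 8.734e+04 rad/s.
Step 2 — Component impedances:
  R: Z = R = 200 Ω
  L: Z = jωL = j·8.734e+04·0.002 = 0 + j174.7 Ω
  C: Z = 1/(jωC) = -j/(ω·C) = 0 - j0.2899 Ω
Step 3 — Series combination: Z_total = R + L + C = 200 + j174.4 Ω = 265.3∠41.1° Ω.
Step 4 — Source phasor: V = 28∠-123.2° V = -15.33 - j23.43 V.
Step 5 — Ohm's law: I = V / Z_total = (-15.33 - j23.43) / (200 + j174.4) = -0.1016 - j0.02858 A.
Step 6 — Convert to polar: |I| = 0.1055 A, ∠I = -164.3°.

I = 0.1055∠-164.3° A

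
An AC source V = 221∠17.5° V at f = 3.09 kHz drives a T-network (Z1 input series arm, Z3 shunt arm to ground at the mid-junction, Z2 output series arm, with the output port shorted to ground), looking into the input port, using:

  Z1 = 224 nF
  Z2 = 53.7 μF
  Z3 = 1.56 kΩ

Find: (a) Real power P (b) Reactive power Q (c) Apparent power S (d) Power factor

Step 1 — Angular frequency: ω = 2π·f = 2π·3090 = 1.942e+04 rad/s.
Step 2 — Component impedances:
  Z1: Z = 1/(jωC) = -j/(ω·C) = 0 - j229.9 Ω
  Z2: Z = 1/(jωC) = -j/(ω·C) = 0 - j0.9592 Ω
  Z3: Z = R = 1560 Ω
Step 3 — With the output port shorted to ground, the output series arm Z2 runs from the junction to ground; the shunt arm Z3 also runs from the junction to ground. They appear in parallel: Z3 || Z2 = 0.0005897 - j0.9592 Ω.
Step 4 — Series with input arm Z1: Z_in = Z1 + (Z3 || Z2) = 0.0005897 - j230.9 Ω = 230.9∠-90.0° Ω.
Step 5 — Source phasor: V = 221∠17.5° V = 210.8 + j66.46 V.
Step 6 — Current: I = V / Z = -0.2878 + j0.9128 A = 0.9571∠107.5° A.
Step 7 — Complex power: S = V·I* = 0.0005402 - j211.5 VA.
Step 8 — Real power: P = Re(S) = 0.0005402 W.
Step 9 — Reactive power: Q = Im(S) = -211.5 VAR.
Step 10 — Apparent power: |S| = 211.5 VA.
Step 11 — Power factor: PF = P/|S| = 2.554e-06 (leading).

(a) P = 0.0005402 W  (b) Q = -211.5 VAR  (c) S = 211.5 VA  (d) PF = 2.554e-06 (leading)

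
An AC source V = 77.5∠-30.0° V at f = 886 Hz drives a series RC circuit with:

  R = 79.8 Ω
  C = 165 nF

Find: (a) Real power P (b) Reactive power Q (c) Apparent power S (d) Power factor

Step 1 — Angular frequency: ω = 2π·f = 2π·886 = 5567 rad/s.
Step 2 — Component impedances:
  R: Z = R = 79.8 Ω
  C: Z = 1/(jωC) = -j/(ω·C) = 0 - j1089 Ω
Step 3 — Series combination: Z_total = R + C = 79.8 - j1089 Ω = 1092∠-85.8° Ω.
Step 4 — Source phasor: V = 77.5∠-30.0° V = 67.12 - j38.75 V.
Step 5 — Current: I = V / Z = 0.0399 + j0.05873 A = 0.071∠55.8° A.
Step 6 — Complex power: S = V·I* = 0.4022 - j5.487 VA.
Step 7 — Real power: P = Re(S) = 0.4022 W.
Step 8 — Reactive power: Q = Im(S) = -5.487 VAR.
Step 9 — Apparent power: |S| = 5.502 VA.
Step 10 — Power factor: PF = P/|S| = 0.0731 (leading).

(a) P = 0.4022 W  (b) Q = -5.487 VAR  (c) S = 5.502 VA  (d) PF = 0.0731 (leading)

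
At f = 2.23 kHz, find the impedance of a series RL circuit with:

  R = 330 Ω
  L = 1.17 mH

Step 1 — Angular frequency: ω = 2π·f = 2π·2230 = 1.401e+04 rad/s.
Step 2 — Component impedances:
  R: Z = R = 330 Ω
  L: Z = jωL = j·1.401e+04·0.00117 = 0 + j16.39 Ω
Step 3 — Series combination: Z_total = R + L = 330 + j16.39 Ω = 330.4∠2.8° Ω.

Z = 330 + j16.39 Ω = 330.4∠2.8° Ω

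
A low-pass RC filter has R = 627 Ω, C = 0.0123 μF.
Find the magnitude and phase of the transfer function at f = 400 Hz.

Step 1 — Angular frequency: ω = 2π·400 = 2513 rad/s.
Step 2 — Transfer function: H(jω) = 1/(1 + jωRC).
Step 3 — Denominator: 1 + jωRC = 1 + j·2513·627·1.23e-08 = 1 + j0.01938.
Step 4 — H = 0.9996 - j0.01938.
Step 5 — Magnitude: |H| = 0.9998 (-0.0 dB); phase: φ = -1.1°.

|H| = 0.9998 (-0.0 dB), φ = -1.1°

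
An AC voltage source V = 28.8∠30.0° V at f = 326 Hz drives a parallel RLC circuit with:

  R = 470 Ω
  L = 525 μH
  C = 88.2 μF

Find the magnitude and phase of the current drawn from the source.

Step 1 — Angular frequency: ω = 2π·f = 2π·326 = 2048 rad/s.
Step 2 — Component impedances:
  R: Z = R = 470 Ω
  L: Z = jωL = j·2048·0.000525 = 0 + j1.075 Ω
  C: Z = 1/(jωC) = -j/(ω·C) = 0 - j5.535 Ω
Step 3 — Parallel combination: 1/Z_total = 1/R + 1/L + 1/C; Z_total = 0.00379 + j1.335 Ω = 1.335∠89.8° Ω.
Step 4 — Source phasor: V = 28.8∠30.0° V = 24.94 + j14.4 V.
Step 5 — Ohm's law: I = V / Z_total = (24.94 + j14.4) / (0.00379 + j1.335) = 10.84 - j18.66 A.
Step 6 — Convert to polar: |I| = 21.58 A, ∠I = -59.8°.

I = 21.58∠-59.8° A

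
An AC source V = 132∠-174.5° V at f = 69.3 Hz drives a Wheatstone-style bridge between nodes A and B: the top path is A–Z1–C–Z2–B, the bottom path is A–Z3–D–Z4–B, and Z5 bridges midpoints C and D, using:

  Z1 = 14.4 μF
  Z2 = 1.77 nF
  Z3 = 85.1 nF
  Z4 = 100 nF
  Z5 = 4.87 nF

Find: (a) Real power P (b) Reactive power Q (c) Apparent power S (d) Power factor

Step 1 — Angular frequency: ω = 2π·f = 2π·69.3 = 435.4 rad/s.
Step 2 — Component impedances:
  Z1: Z = 1/(jωC) = -j/(ω·C) = 0 - j159.5 Ω
  Z2: Z = 1/(jωC) = -j/(ω·C) = 0 - j1.298e+06 Ω
  Z3: Z = 1/(jωC) = -j/(ω·C) = 0 - j2.699e+04 Ω
  Z4: Z = 1/(jωC) = -j/(ω·C) = 0 - j2.297e+04 Ω
  Z5: Z = 1/(jωC) = -j/(ω·C) = 0 - j4.716e+05 Ω
Step 3 — Bridge requires nodal analysis (the Z5 bridge couples midpoints C and D, so the two paths cannot be reduced to a simple series/parallel combination). Setting node B to ground and injecting 1 A at node A, the 3-node admittance system at A, C, D solves to V_A = Z_AB = 0 - j4.675e+04 Ω = 4.675e+04∠-90.0° Ω.
Step 4 — Source phasor: V = 132∠-174.5° V = -131.4 - j12.65 V.
Step 5 — Current: I = V / Z = 0.0002706 - j0.002811 A = 0.002824∠-84.5° A.
Step 6 — Complex power: S = V·I* = 0 - j0.3727 VA.
Step 7 — Real power: P = Re(S) = 0 W.
Step 8 — Reactive power: Q = Im(S) = -0.3727 VAR.
Step 9 — Apparent power: |S| = 0.3727 VA.
Step 10 — Power factor: PF = P/|S| = 0 (leading).

(a) P = 0 W  (b) Q = -0.3727 VAR  (c) S = 0.3727 VA  (d) PF = 0 (leading)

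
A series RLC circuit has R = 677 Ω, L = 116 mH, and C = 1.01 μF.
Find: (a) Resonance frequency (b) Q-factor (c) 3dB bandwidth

Step 1 — Resonance: ω₀ = 1/√(LC) = 1/√(0.116·1.01e-06) = 2922 rad/s.
Step 2 — f₀ = ω₀/(2π) = 465 Hz.
Step 3 — Series Q: Q = ω₀L/R = 2922·0.116/677 = 0.5006.
Step 4 — Bandwidth: Δω = ω₀/Q = 5836 rad/s; BW = Δω/(2π) = 928.9 Hz.

(a) f₀ = 465 Hz  (b) Q = 0.5006  (c) BW = 928.9 Hz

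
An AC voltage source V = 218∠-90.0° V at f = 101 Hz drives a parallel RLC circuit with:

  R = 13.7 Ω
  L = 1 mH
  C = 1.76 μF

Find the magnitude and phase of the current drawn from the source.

Step 1 — Angular frequency: ω = 2π·f = 2π·101 = 634.6 rad/s.
Step 2 — Component impedances:
  R: Z = R = 13.7 Ω
  L: Z = jωL = j·634.6·0.001 = 0 + j0.6346 Ω
  C: Z = 1/(jωC) = -j/(ω·C) = 0 - j895.3 Ω
Step 3 — Parallel combination: 1/Z_total = 1/R + 1/L + 1/C; Z_total = 0.02937 + j0.6337 Ω = 0.6344∠87.3° Ω.
Step 4 — Source phasor: V = 218∠-90.0° V = 0 - j218 V.
Step 5 — Ohm's law: I = V / Z_total = (0 - j218) / (0.02937 + j0.6337) = -343.3 - j15.91 A.
Step 6 — Convert to polar: |I| = 343.6 A, ∠I = -177.3°.

I = 343.6∠-177.3° A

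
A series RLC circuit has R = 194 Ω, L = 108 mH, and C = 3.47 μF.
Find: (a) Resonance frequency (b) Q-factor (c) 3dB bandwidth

Step 1 — Resonance: ω₀ = 1/√(LC) = 1/√(0.108·3.47e-06) = 1634 rad/s.
Step 2 — f₀ = ω₀/(2π) = 260 Hz.
Step 3 — Series Q: Q = ω₀L/R = 1634·0.108/194 = 0.9094.
Step 4 — Bandwidth: Δω = ω₀/Q = 1796 rad/s; BW = Δω/(2π) = 285.9 Hz.

(a) f₀ = 260 Hz  (b) Q = 0.9094  (c) BW = 285.9 Hz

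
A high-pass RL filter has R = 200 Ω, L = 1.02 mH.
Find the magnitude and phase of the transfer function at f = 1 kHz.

Step 1 — Angular frequency: ω = 2π·1000 = 6283 rad/s.
Step 2 — Transfer function: H(jω) = jωL/(R + jωL).
Step 3 — Numerator jωL = j·6.409; denominator R + jωL = 200 + j6.409.
Step 4 — H = 0.001026 + j0.03201.
Step 5 — Magnitude: |H| = 0.03203 (-29.9 dB); phase: φ = 88.2°.

|H| = 0.03203 (-29.9 dB), φ = 88.2°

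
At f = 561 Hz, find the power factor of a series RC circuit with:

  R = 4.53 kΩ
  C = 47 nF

Step 1 — Angular frequency: ω = 2π·f = 2π·561 = 3525 rad/s.
Step 2 — Component impedances:
  R: Z = R = 4530 Ω
  C: Z = 1/(jωC) = -j/(ω·C) = 0 - j6036 Ω
Step 3 — Series combination: Z_total = R + C = 4530 - j6036 Ω = 7547∠-53.1° Ω.
Step 4 — Power factor: PF = cos(φ) = Re(Z)/|Z| = 4530/7547 = 0.6002.
Step 5 — Type: Im(Z) = -6036 ⇒ leading (phase φ = -53.1°).

PF = 0.6002 (leading, φ = -53.1°)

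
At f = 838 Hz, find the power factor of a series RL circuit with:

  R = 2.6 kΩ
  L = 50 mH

Step 1 — Angular frequency: ω = 2π·f = 2π·838 = 5265 rad/s.
Step 2 — Component impedances:
  R: Z = R = 2600 Ω
  L: Z = jωL = j·5265·0.05 = 0 + j263.3 Ω
Step 3 — Series combination: Z_total = R + L = 2600 + j263.3 Ω = 2613∠5.8° Ω.
Step 4 — Power factor: PF = cos(φ) = Re(Z)/|Z| = 2600/2613.3 = 0.9949.
Step 5 — Type: Im(Z) = 263.3 ⇒ lagging (phase φ = 5.8°).

PF = 0.9949 (lagging, φ = 5.8°)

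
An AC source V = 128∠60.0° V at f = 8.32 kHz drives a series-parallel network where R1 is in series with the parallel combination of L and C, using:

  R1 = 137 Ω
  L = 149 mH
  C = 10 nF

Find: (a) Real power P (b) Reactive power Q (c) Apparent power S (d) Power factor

Step 1 — Angular frequency: ω = 2π·f = 2π·8320 = 5.228e+04 rad/s.
Step 2 — Component impedances:
  R1: Z = R = 137 Ω
  L: Z = jωL = j·5.228e+04·0.149 = 0 + j7789 Ω
  C: Z = 1/(jωC) = -j/(ω·C) = 0 - j1913 Ω
Step 3 — Parallel branch: L || C = 1/(1/L + 1/C) = 0 - j2536 Ω.
Step 4 — Series with R1: Z_total = R1 + (L || C) = 137 - j2536 Ω = 2539∠-86.9° Ω.
Step 5 — Source phasor: V = 128∠60.0° V = 64 + j110.9 V.
Step 6 — Current: I = V / Z = -0.04223 + j0.02752 A = 0.05041∠146.9° A.
Step 7 — Complex power: S = V·I* = 0.3481 - j6.443 VA.
Step 8 — Real power: P = Re(S) = 0.3481 W.
Step 9 — Reactive power: Q = Im(S) = -6.443 VAR.
Step 10 — Apparent power: |S| = 6.452 VA.
Step 11 — Power factor: PF = P/|S| = 0.05395 (leading).

(a) P = 0.3481 W  (b) Q = -6.443 VAR  (c) S = 6.452 VA  (d) PF = 0.05395 (leading)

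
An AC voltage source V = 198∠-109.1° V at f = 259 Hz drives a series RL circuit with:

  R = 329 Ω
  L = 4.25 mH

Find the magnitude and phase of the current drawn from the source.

Step 1 — Angular frequency: ω = 2π·f = 2π·259 = 1627 rad/s.
Step 2 — Component impedances:
  R: Z = R = 329 Ω
  L: Z = jωL = j·1627·0.00425 = 0 + j6.916 Ω
Step 3 — Series combination: Z_total = R + L = 329 + j6.916 Ω = 329.1∠1.2° Ω.
Step 4 — Source phasor: V = 198∠-109.1° V = -64.79 - j187.1 V.
Step 5 — Ohm's law: I = V / Z_total = (-64.79 - j187.1) / (329 + j6.916) = -0.2088 - j0.5643 A.
Step 6 — Convert to polar: |I| = 0.6017 A, ∠I = -110.3°.

I = 0.6017∠-110.3° A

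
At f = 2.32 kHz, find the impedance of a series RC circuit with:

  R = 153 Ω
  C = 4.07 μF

Step 1 — Angular frequency: ω = 2π·f = 2π·2320 = 1.458e+04 rad/s.
Step 2 — Component impedances:
  R: Z = R = 153 Ω
  C: Z = 1/(jωC) = -j/(ω·C) = 0 - j16.86 Ω
Step 3 — Series combination: Z_total = R + C = 153 - j16.86 Ω = 153.9∠-6.3° Ω.

Z = 153 - j16.86 Ω = 153.9∠-6.3° Ω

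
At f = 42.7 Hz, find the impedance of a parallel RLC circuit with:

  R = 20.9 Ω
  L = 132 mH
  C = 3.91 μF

Step 1 — Angular frequency: ω = 2π·f = 2π·42.7 = 268.3 rad/s.
Step 2 — Component impedances:
  R: Z = R = 20.9 Ω
  L: Z = jωL = j·268.3·0.132 = 0 + j35.41 Ω
  C: Z = 1/(jωC) = -j/(ω·C) = 0 - j953.3 Ω
Step 3 — Parallel combination: 1/Z_total = 1/R + 1/L + 1/C; Z_total = 15.8 + j8.977 Ω = 18.17∠29.6° Ω.

Z = 15.8 + j8.977 Ω = 18.17∠29.6° Ω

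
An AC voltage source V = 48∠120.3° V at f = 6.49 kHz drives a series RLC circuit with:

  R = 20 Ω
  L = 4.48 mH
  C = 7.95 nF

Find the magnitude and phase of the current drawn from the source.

Step 1 — Angular frequency: ω = 2π·f = 2π·6490 = 4.078e+04 rad/s.
Step 2 — Component impedances:
  R: Z = R = 20 Ω
  L: Z = jωL = j·4.078e+04·0.00448 = 0 + j182.7 Ω
  C: Z = 1/(jωC) = -j/(ω·C) = 0 - j3085 Ω
Step 3 — Series combination: Z_total = R + L + C = 20 - j2902 Ω = 2902∠-89.6° Ω.
Step 4 — Source phasor: V = 48∠120.3° V = -24.22 + j41.44 V.
Step 5 — Ohm's law: I = V / Z_total = (-24.22 + j41.44) / (20 - j2902) = -0.01434 - j0.008246 A.
Step 6 — Convert to polar: |I| = 0.01654 A, ∠I = -150.1°.

I = 0.01654∠-150.1° A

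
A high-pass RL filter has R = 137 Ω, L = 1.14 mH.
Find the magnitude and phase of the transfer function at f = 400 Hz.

Step 1 — Angular frequency: ω = 2π·400 = 2513 rad/s.
Step 2 — Transfer function: H(jω) = jωL/(R + jωL).
Step 3 — Numerator jωL = j·2.865; denominator R + jωL = 137 + j2.865.
Step 4 — H = 0.0004372 + j0.0209.
Step 5 — Magnitude: |H| = 0.02091 (-33.6 dB); phase: φ = 88.8°.

|H| = 0.02091 (-33.6 dB), φ = 88.8°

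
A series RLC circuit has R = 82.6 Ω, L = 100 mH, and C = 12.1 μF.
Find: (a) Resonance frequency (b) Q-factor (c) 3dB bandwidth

Step 1 — Resonance condition Im(Z)=0 gives ω₀ = 1/√(LC).
Step 2 — ω₀ = 1/√(0.1·1.21e-05) = 909.1 rad/s.
Step 3 — f₀ = ω₀/(2π) = 144.7 Hz.
Step 4 — Series Q: Q = ω₀L/R = 909.1·0.1/82.6 = 1.101.
Step 5 — 3dB bandwidth: Δω = ω₀/Q = 826 rad/s; BW = Δω/(2π) = 131.5 Hz.

(a) f₀ = 144.7 Hz  (b) Q = 1.101  (c) BW = 131.5 Hz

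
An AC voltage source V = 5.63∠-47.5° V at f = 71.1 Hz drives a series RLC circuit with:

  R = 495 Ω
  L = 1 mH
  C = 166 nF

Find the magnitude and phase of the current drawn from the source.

Step 1 — Angular frequency: ω = 2π·f = 2π·71.1 = 446.7 rad/s.
Step 2 — Component impedances:
  R: Z = R = 495 Ω
  L: Z = jωL = j·446.7·0.001 = 0 + j0.4467 Ω
  C: Z = 1/(jωC) = -j/(ω·C) = 0 - j1.348e+04 Ω
Step 3 — Series combination: Z_total = R + L + C = 495 - j1.348e+04 Ω = 1.349e+04∠-87.9° Ω.
Step 4 — Source phasor: V = 5.63∠-47.5° V = 3.804 - j4.151 V.
Step 5 — Ohm's law: I = V / Z_total = (3.804 - j4.151) / (495 - j1.348e+04) = 0.0003178 + j0.0002704 A.
Step 6 — Convert to polar: |I| = 0.0004172 A, ∠I = 40.4°.

I = 0.0004172∠40.4° A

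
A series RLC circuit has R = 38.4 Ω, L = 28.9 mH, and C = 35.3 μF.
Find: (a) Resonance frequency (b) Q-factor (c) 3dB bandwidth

Step 1 — Resonance: ω₀ = 1/√(LC) = 1/√(0.0289·3.53e-05) = 990.1 rad/s.
Step 2 — f₀ = ω₀/(2π) = 157.6 Hz.
Step 3 — Series Q: Q = ω₀L/R = 990.1·0.0289/38.4 = 0.7451.
Step 4 — Bandwidth: Δω = ω₀/Q = 1329 rad/s; BW = Δω/(2π) = 211.5 Hz.

(a) f₀ = 157.6 Hz  (b) Q = 0.7451  (c) BW = 211.5 Hz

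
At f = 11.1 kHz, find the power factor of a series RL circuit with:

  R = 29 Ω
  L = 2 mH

Step 1 — Angular frequency: ω = 2π·f = 2π·1.11e+04 = 6.974e+04 rad/s.
Step 2 — Component impedances:
  R: Z = R = 29 Ω
  L: Z = jωL = j·6.974e+04·0.002 = 0 + j139.5 Ω
Step 3 — Series combination: Z_total = R + L = 29 + j139.5 Ω = 142.5∠78.3° Ω.
Step 4 — Power factor: PF = cos(φ) = Re(Z)/|Z| = 29/142.47 = 0.2036.
Step 5 — Type: Im(Z) = 139.5 ⇒ lagging (phase φ = 78.3°).

PF = 0.2036 (lagging, φ = 78.3°)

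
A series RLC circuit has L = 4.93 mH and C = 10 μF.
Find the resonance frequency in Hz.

Step 1 — Resonance condition Im(Z)=0 gives ω₀ = 1/√(LC).
Step 2 — ω₀ = 1/√(0.00493·1e-05) = 4504 rad/s.
Step 3 — f₀ = ω₀/(2π) = 716.8 Hz.

f₀ = 716.8 Hz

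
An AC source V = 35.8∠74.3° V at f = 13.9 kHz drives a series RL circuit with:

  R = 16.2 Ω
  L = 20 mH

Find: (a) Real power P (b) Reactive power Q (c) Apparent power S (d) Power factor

Step 1 — Angular frequency: ω = 2π·f = 2π·1.39e+04 = 8.734e+04 rad/s.
Step 2 — Component impedances:
  R: Z = R = 16.2 Ω
  L: Z = jωL = j·8.734e+04·0.02 = 0 + j1747 Ω
Step 3 — Series combination: Z_total = R + L = 16.2 + j1747 Ω = 1747∠89.5° Ω.
Step 4 — Source phasor: V = 35.8∠74.3° V = 9.687 + j34.46 V.
Step 5 — Current: I = V / Z = 0.01978 - j0.005363 A = 0.02049∠-15.2° A.
Step 6 — Complex power: S = V·I* = 0.006804 + j0.7337 VA.
Step 7 — Real power: P = Re(S) = 0.006804 W.
Step 8 — Reactive power: Q = Im(S) = 0.7337 VAR.
Step 9 — Apparent power: |S| = 0.7337 VA.
Step 10 — Power factor: PF = P/|S| = 0.009274 (lagging).

(a) P = 0.006804 W  (b) Q = 0.7337 VAR  (c) S = 0.7337 VA  (d) PF = 0.009274 (lagging)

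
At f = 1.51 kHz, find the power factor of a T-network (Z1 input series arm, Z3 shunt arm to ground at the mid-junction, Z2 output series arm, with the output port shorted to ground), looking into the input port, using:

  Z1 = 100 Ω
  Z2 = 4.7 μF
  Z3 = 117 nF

Step 1 — Angular frequency: ω = 2π·f = 2π·1510 = 9488 rad/s.
Step 2 — Component impedances:
  Z1: Z = R = 100 Ω
  Z2: Z = 1/(jωC) = -j/(ω·C) = 0 - j22.43 Ω
  Z3: Z = 1/(jωC) = -j/(ω·C) = 0 - j900.9 Ω
Step 3 — With the output port shorted to ground, the output series arm Z2 runs from the junction to ground; the shunt arm Z3 also runs from the junction to ground. They appear in parallel: Z3 || Z2 = 0 - j21.88 Ω.
Step 4 — Series with input arm Z1: Z_in = Z1 + (Z3 || Z2) = 100 - j21.88 Ω = 102.4∠-12.3° Ω.
Step 5 — Power factor: PF = cos(φ) = Re(Z)/|Z| = 100/102.366 = 0.9769.
Step 6 — Type: Im(Z) = -21.88 ⇒ leading (phase φ = -12.3°).

PF = 0.9769 (leading, φ = -12.3°)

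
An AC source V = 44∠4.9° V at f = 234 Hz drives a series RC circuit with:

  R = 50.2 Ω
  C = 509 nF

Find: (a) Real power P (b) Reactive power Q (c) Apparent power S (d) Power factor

Step 1 — Angular frequency: ω = 2π·f = 2π·234 = 1470 rad/s.
Step 2 — Component impedances:
  R: Z = R = 50.2 Ω
  C: Z = 1/(jωC) = -j/(ω·C) = 0 - j1336 Ω
Step 3 — Series combination: Z_total = R + C = 50.2 - j1336 Ω = 1337∠-87.8° Ω.
Step 4 — Source phasor: V = 44∠4.9° V = 43.84 + j3.758 V.
Step 5 — Current: I = V / Z = -0.001578 + j0.03287 A = 0.0329∠92.7° A.
Step 6 — Complex power: S = V·I* = 0.05435 - j1.447 VA.
Step 7 — Real power: P = Re(S) = 0.05435 W.
Step 8 — Reactive power: Q = Im(S) = -1.447 VAR.
Step 9 — Apparent power: |S| = 1.448 VA.
Step 10 — Power factor: PF = P/|S| = 0.03754 (leading).

(a) P = 0.05435 W  (b) Q = -1.447 VAR  (c) S = 1.448 VA  (d) PF = 0.03754 (leading)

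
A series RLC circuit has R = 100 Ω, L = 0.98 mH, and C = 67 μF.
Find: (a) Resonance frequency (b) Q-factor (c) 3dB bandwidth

Step 1 — Resonance: ω₀ = 1/√(LC) = 1/√(0.00098·6.7e-05) = 3903 rad/s.
Step 2 — f₀ = ω₀/(2π) = 621.1 Hz.
Step 3 — Series Q: Q = ω₀L/R = 3903·0.00098/100 = 0.03825.
Step 4 — Bandwidth: Δω = ω₀/Q = 1.02e+05 rad/s; BW = Δω/(2π) = 1.624e+04 Hz.

(a) f₀ = 621.1 Hz  (b) Q = 0.03825  (c) BW = 1.624e+04 Hz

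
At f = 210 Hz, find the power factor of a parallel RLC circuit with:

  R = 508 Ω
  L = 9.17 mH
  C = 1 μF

Step 1 — Angular frequency: ω = 2π·f = 2π·210 = 1319 rad/s.
Step 2 — Component impedances:
  R: Z = R = 508 Ω
  L: Z = jωL = j·1319·0.00917 = 0 + j12.1 Ω
  C: Z = 1/(jωC) = -j/(ω·C) = 0 - j757.9 Ω
Step 3 — Parallel combination: 1/Z_total = 1/R + 1/L + 1/C; Z_total = 0.2974 + j12.29 Ω = 12.29∠88.6° Ω.
Step 4 — Power factor: PF = cos(φ) = Re(Z)/|Z| = 0.2974/12.29 = 0.0242.
Step 5 — Type: Im(Z) = 12.29 ⇒ lagging (phase φ = 88.6°).

PF = 0.0242 (lagging, φ = 88.6°)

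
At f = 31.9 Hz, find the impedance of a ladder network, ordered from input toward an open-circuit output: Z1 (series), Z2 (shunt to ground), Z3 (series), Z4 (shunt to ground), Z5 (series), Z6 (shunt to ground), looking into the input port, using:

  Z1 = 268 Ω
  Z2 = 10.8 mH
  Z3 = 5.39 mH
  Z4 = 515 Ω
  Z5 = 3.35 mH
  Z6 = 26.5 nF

Step 1 — Angular frequency: ω = 2π·f = 2π·31.9 = 200.4 rad/s.
Step 2 — Component impedances:
  Z1: Z = R = 268 Ω
  Z2: Z = jωL = j·200.4·0.0108 = 0 + j2.165 Ω
  Z3: Z = jωL = j·200.4·0.00539 = 0 + j1.08 Ω
  Z4: Z = R = 515 Ω
  Z5: Z = jωL = j·200.4·0.00335 = 0 + j0.6715 Ω
  Z6: Z = 1/(jωC) = -j/(ω·C) = 0 - j1.883e+05 Ω
Step 3 — Ladder network (open output): work backward from the far end, alternating series and parallel combinations. Z_in = 268 + j2.165 Ω = 268∠0.5° Ω.

Z = 268 + j2.165 Ω = 268∠0.5° Ω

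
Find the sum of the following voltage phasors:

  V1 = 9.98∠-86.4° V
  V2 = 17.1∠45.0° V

Step 1 — Convert each phasor to rectangular form:
  V1 = 9.98·(cos(-86.4°) + j·sin(-86.4°)) = 0.6266 - j9.96 V
  V2 = 17.1·(cos(45.0°) + j·sin(45.0°)) = 12.09 + j12.09 V
Step 2 — Sum components: V_total = 12.72 + j2.131 V.
Step 3 — Convert to polar: |V_total| = 12.9 V, ∠V_total = 9.5°.

V_total = 12.9∠9.5° V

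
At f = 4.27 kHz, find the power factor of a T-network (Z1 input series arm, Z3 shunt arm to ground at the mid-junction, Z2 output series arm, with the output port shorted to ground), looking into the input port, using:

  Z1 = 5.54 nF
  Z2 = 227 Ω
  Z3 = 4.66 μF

Step 1 — Angular frequency: ω = 2π·f = 2π·4270 = 2.683e+04 rad/s.
Step 2 — Component impedances:
  Z1: Z = 1/(jωC) = -j/(ω·C) = 0 - j6728 Ω
  Z2: Z = R = 227 Ω
  Z3: Z = 1/(jωC) = -j/(ω·C) = 0 - j7.998 Ω
Step 3 — With the output port shorted to ground, the output series arm Z2 runs from the junction to ground; the shunt arm Z3 also runs from the junction to ground. They appear in parallel: Z3 || Z2 = 0.2815 - j7.989 Ω.
Step 4 — Series with input arm Z1: Z_in = Z1 + (Z3 || Z2) = 0.2815 - j6736 Ω = 6736∠-90.0° Ω.
Step 5 — Power factor: PF = cos(φ) = Re(Z)/|Z| = 0.2815/6736 = 4.179e-05.
Step 6 — Type: Im(Z) = -6736 ⇒ leading (phase φ = -90.0°).

PF = 4.179e-05 (leading, φ = -90.0°)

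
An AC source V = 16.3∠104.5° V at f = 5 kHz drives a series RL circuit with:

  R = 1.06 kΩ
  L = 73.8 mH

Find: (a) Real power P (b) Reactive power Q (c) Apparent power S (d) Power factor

Step 1 — Angular frequency: ω = 2π·f = 2π·5000 = 3.142e+04 rad/s.
Step 2 — Component impedances:
  R: Z = R = 1060 Ω
  L: Z = jωL = j·3.142e+04·0.0738 = 0 + j2318 Ω
Step 3 — Series combination: Z_total = R + L = 1060 + j2318 Ω = 2549∠65.4° Ω.
Step 4 — Source phasor: V = 16.3∠104.5° V = -4.081 + j15.78 V.
Step 5 — Current: I = V / Z = 0.004964 + j0.00403 A = 0.006394∠39.1° A.
Step 6 — Complex power: S = V·I* = 0.04333 + j0.09478 VA.
Step 7 — Real power: P = Re(S) = 0.04333 W.
Step 8 — Reactive power: Q = Im(S) = 0.09478 VAR.
Step 9 — Apparent power: |S| = 0.1042 VA.
Step 10 — Power factor: PF = P/|S| = 0.4158 (lagging).

(a) P = 0.04333 W  (b) Q = 0.09478 VAR  (c) S = 0.1042 VA  (d) PF = 0.4158 (lagging)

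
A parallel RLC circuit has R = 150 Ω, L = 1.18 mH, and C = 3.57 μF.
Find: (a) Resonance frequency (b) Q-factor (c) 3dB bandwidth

Step 1 — Resonance: ω₀ = 1/√(LC) = 1/√(0.00118·3.57e-06) = 1.541e+04 rad/s.
Step 2 — f₀ = ω₀/(2π) = 2452 Hz.
Step 3 — Parallel Q: Q = R/(ω₀L) = 150/(1.541e+04·0.00118) = 8.251.
Step 4 — Bandwidth: Δω = ω₀/Q = 1867 rad/s; BW = Δω/(2π) = 297.2 Hz.

(a) f₀ = 2452 Hz  (b) Q = 8.251  (c) BW = 297.2 Hz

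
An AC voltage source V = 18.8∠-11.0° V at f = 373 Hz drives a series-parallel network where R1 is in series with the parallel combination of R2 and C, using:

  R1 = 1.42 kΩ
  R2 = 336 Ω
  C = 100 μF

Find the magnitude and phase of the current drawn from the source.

Step 1 — Angular frequency: ω = 2π·f = 2π·373 = 2344 rad/s.
Step 2 — Component impedances:
  R1: Z = R = 1420 Ω
  R2: Z = R = 336 Ω
  C: Z = 1/(jωC) = -j/(ω·C) = 0 - j4.267 Ω
Step 3 — Parallel branch: R2 || C = 1/(1/R2 + 1/C) = 0.05418 - j4.266 Ω.
Step 4 — Series with R1: Z_total = R1 + (R2 || C) = 1420 - j4.266 Ω = 1420∠-0.2° Ω.
Step 5 — Source phasor: V = 18.8∠-11.0° V = 18.45 - j3.587 V.
Step 6 — Ohm's law: I = V / Z_total = (18.45 - j3.587) / (1420 - j4.266) = 0.013 - j0.002487 A.
Step 7 — Convert to polar: |I| = 0.01324 A, ∠I = -10.8°.

I = 0.01324∠-10.8° A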